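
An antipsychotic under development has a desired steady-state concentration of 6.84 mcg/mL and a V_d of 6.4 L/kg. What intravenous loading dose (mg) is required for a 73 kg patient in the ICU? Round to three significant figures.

3200 mg

Vd = 6.4 L/kg × 73 kg = 467.2 L
The loading dose fills Vd to the target concentration.
LD = Vd × C = 467.2 × 6.840 = 3196 mg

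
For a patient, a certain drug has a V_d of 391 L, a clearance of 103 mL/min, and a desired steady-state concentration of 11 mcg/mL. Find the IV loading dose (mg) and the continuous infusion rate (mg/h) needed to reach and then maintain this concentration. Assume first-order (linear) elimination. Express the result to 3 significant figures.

(a) 4300 mg; (b) 68.0 mg/h

Loading: fill Vd to C_target → 391.0 L × 11 mg/L = 4301 mg
Convert clearance: 103 mL/min × 60 min/h ÷ 1000 mL/L = 6.180 L/h
Infusion rate = 6.180 L/h × 11 mg/L = 67.98 mg/h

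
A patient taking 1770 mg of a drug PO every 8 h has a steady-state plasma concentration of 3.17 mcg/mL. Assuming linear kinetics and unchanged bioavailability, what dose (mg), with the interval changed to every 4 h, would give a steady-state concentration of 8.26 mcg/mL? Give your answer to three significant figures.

2310 mg

For first-order elimination, Css ∝ F·D/(CL·τ); F and CL are unchanged, so Css ∝ D/τ.
D₂ = D₁ × (Css,target / Css,current) × (τ₂/τ₁) = 1770 × (8.26/3.17) × (4/8) = 2306 mg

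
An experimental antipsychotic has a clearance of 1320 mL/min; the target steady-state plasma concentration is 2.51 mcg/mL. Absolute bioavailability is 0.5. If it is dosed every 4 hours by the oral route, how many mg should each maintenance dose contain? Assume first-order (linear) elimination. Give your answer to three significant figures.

1590 mg

CL = 1320 mL/min × 60/1000 = 79.20 L/h
D = CL × Css × τ / F = 79.20 × 2.51 × 4 / 0.5 = 1590 mg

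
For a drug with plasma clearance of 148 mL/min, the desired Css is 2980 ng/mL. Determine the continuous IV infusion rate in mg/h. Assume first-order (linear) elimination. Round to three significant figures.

Convert clearance: 148 mL/min × 60 min/h ÷ 1000 mL/L = 8.880 L/h
C = 2980 ng/mL = 2.980 mg/L
R₀ = 8.880 × 2.98 = 26.46 mg/h

26.5 mg/h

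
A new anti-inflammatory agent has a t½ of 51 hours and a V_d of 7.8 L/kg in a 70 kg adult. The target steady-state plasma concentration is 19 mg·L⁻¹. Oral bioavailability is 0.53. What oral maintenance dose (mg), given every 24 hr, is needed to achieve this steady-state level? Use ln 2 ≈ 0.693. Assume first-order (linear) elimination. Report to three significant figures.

6380 mg

Vd = 7.8 L/kg × 70 kg = 546.0 L
CL = ln 2 · Vd / t½ = 0.693 × 546.0 / 51 = 7.419 L/h
D = CL × Css × τ / F = 7.419 × 19 × 24 / 0.53 = 6383 mg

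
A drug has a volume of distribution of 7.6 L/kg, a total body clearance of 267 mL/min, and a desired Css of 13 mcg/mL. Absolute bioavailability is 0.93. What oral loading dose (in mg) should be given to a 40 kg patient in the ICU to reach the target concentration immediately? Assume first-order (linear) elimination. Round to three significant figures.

Total Vd = 7.6 × 40 = 304.0 L
LD = Vd × C / F = 304.0 × 13.00 / 0.93 = 4249 mg

4250 mg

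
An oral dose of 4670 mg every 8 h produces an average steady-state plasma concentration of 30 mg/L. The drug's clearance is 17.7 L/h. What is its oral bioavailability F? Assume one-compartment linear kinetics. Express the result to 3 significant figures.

F·D/τ = CL·Css at steady state → F = CL·Css·τ / D.
F = 17.7 × 30 × 8 / 4670 = 0.910

0.910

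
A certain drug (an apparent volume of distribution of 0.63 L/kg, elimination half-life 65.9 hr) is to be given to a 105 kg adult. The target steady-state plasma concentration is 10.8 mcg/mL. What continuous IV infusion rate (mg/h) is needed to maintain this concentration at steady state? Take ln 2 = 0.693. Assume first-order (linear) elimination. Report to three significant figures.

Total Vd = 0.63 × 105 = 66.15 L
CL = ln 2 · Vd / t½ = 0.693 × 66.15 / 65.9 = 0.6956 L/h
Infusion rate = CL × Css = 0.6956 × 10.8 = 7.512 mg/h

7.51 mg/h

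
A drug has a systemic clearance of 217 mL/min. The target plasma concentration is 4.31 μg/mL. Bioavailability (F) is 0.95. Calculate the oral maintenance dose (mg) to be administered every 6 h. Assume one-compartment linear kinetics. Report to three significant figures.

CL = 217 mL/min × 60/1000 = 13.02 L/h
D = CL × Css × τ / F = 13.02 × 4.31 × 6 / 0.95 = 354.4 mg

354 mg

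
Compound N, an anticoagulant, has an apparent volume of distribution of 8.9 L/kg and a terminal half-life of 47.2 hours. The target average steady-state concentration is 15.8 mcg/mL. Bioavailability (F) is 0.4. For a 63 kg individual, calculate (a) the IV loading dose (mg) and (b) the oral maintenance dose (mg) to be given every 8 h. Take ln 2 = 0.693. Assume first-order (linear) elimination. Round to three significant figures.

(a) 8860 mg; (b) 2600 mg

Vd = 8.9 L/kg × 63 kg = 560.7 L
LD = Vd × C = 560.7 × 15.8 = 8859 mg
CL = 0.693 × Vd / t½ = 0.693 × 560.7 / 47.2 = 8.232 L/h
D = CL × Css × τ / F = 8.232 × 15.8 × 8 / 0.4 = 2601 mg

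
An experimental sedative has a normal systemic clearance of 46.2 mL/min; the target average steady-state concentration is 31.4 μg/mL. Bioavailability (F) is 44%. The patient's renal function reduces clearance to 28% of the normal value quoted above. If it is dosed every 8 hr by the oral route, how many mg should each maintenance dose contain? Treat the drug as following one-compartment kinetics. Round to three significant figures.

Convert clearance: 46.2 mL/min × 60 min/h ÷ 1000 mL/L = 2.772 L/h
Patient clearance = 0.28 × 2.772 = 0.7762 L/h
At steady state, dose per interval replaces the amount cleared in that interval: F·D/τ = CL·Css.
D = CL × Css × τ / F = 0.7762 × 31.4 × 8 / 0.44 = 443.1 mg

443 mg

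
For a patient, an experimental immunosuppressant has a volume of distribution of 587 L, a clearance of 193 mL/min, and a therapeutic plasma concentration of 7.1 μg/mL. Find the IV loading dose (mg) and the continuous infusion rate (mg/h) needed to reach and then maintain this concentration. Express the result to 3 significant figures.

Loading: fill Vd to C_target → 587.0 L × 7.1 mg/L = 4168 mg
CL = 193 mL/min × 60/1000 = 11.58 L/h
Infusion rate = 11.58 L/h × 7.1 mg/L = 82.22 mg/h

(a) 4170 mg; (b) 82.2 mg/h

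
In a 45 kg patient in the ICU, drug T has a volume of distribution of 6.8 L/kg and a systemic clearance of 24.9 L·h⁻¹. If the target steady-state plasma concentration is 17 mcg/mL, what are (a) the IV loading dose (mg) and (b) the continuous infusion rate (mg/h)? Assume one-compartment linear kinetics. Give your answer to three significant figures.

(a) 5200 mg; (b) 423 mg/h

Vd(total) = 45 kg × 6.8 L/kg = 306.0 L
LD = Vd · C_target = 306.0 × 17 = 5202 mg
Maintenance: replace elimination → rate = CL × Css = 24.90 × 17 = 423.3 mg/h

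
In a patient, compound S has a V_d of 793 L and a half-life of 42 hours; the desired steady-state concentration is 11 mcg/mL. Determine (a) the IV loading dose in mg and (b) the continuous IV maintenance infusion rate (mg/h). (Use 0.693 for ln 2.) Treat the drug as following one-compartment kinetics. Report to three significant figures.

LD = Vd × C = 793.0 × 11 = 8723 mg
CL = 0.693 × Vd / t½ = 0.693 × 793.0 / 42 = 13.08 L/h
Infusion rate = CL × Css = 13.08 × 11 = 143.9 mg/h

(a) 8720 mg; (b) 144 mg/h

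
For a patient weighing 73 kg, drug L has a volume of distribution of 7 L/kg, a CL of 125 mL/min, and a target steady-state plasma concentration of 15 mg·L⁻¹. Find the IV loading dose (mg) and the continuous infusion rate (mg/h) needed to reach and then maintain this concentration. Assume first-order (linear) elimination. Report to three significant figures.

Vd = 7 L/kg × 73 kg = 511.0 L
LD = Vd · C_target = 511.0 × 15 = 7665 mg
CL = 125 mL/min × 60/1000 = 7.500 L/h
Maintenance: replace elimination → rate = CL × Css = 7.500 × 15 = 112.5 mg/h

(a) 7670 mg; (b) 113 mg/h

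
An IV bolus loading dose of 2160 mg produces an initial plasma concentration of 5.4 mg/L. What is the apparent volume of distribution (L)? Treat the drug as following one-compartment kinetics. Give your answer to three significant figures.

Immediately after an IV bolus, C₀ = Dose / Vd, so Vd = Dose / C₀.
Vd = 2160 / 5.4 = 400.0 L

400 L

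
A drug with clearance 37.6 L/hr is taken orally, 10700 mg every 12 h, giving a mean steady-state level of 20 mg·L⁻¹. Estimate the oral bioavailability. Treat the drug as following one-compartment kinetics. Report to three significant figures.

0.843

F·D/τ = CL·Css at steady state → F = CL·Css·τ / D.
F = 37.6 × 20 × 12 / 10700 = 0.843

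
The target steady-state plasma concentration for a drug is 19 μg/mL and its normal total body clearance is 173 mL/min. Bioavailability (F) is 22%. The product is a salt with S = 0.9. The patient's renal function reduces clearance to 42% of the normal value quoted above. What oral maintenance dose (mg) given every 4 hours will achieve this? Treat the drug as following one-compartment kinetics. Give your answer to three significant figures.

1670 mg

Convert clearance: 173 mL/min × 60 min/h ÷ 1000 mL/L = 10.38 L/h
Patient clearance = 0.42 × 10.38 = 4.360 L/h
D = CL × Css × τ / F / S = 4.360 × 19 × 4 / 0.22 / 0.9 = 1674 mg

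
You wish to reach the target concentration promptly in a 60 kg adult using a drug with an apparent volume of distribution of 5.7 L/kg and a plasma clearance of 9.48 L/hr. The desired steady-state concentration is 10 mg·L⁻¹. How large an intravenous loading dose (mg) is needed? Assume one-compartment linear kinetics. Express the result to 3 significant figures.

3420 mg

Vd = 5.7 L/kg × 60 kg = 342.0 L
LD = Vd × C = 342.0 × 10.00 = 3420 mg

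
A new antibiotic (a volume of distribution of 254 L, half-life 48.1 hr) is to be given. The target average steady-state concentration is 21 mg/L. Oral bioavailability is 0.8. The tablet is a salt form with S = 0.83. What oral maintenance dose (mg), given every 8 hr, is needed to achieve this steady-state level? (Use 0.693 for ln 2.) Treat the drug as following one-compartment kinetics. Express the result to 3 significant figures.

926 mg

CL = 0.693 × Vd / t½ = 0.693 × 254.0 / 48.1 = 3.660 L/h
D = CL × Css × τ / F / S = 3.660 × 21 × 8 / 0.8 / 0.83 = 926.0 mg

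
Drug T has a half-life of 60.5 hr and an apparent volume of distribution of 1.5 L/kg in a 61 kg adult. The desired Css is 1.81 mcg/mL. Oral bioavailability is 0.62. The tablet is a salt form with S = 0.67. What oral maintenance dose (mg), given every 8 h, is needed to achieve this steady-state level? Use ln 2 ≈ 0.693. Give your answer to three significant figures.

36.5 mg

Vd = 1.5 L/kg × 61 kg = 91.50 L
CL = ln 2 · Vd / t½ = 0.693 × 91.50 / 60.5 = 1.048 L/h
D = CL × Css × τ / F / S = 1.048 × 1.81 × 8 / 0.62 / 0.67 = 36.53 mg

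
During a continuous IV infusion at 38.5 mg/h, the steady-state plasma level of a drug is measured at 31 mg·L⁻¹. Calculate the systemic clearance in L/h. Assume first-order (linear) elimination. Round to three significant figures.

1.24 L/h

At steady state, infusion rate = CL × Css, so CL = rate / Css.
CL = 38.5 / 31 = 1.242 L/h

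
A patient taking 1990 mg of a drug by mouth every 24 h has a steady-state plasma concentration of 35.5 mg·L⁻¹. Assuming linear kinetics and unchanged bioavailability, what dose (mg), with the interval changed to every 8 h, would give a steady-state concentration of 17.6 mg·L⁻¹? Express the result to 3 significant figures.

329 mg

For first-order elimination, Css ∝ F·D/(CL·τ); F and CL are unchanged, so Css ∝ D/τ.
D₂ = D₁ × (Css,target / Css,current) × (τ₂/τ₁) = 1990 × (17.6/35.5) × (8/24) = 328.9 mg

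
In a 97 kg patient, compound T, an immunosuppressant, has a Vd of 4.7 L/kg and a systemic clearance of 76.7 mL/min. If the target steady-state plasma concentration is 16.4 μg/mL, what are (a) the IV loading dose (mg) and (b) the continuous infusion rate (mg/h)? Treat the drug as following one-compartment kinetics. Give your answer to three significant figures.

(a) 7480 mg; (b) 75.5 mg/h

Total Vd = 4.7 × 97 = 455.9 L
Loading: fill Vd to C_target → 455.9 L × 16.4 mg/L = 7477 mg
CL = 76.7 mL/min = 76.7 × 0.06 = 4.602 L/h
Maintenance infusion rate = CL × Css = 4.602 × 16.4 = 75.47 mg/h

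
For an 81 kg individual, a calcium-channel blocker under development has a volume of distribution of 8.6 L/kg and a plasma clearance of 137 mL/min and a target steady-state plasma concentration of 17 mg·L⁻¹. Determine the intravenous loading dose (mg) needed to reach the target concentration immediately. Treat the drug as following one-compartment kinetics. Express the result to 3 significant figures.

11800 mg

Total Vd = 8.6 × 81 = 696.6 L
LD = Vd × C = 696.6 × 17.00 = 11840 mg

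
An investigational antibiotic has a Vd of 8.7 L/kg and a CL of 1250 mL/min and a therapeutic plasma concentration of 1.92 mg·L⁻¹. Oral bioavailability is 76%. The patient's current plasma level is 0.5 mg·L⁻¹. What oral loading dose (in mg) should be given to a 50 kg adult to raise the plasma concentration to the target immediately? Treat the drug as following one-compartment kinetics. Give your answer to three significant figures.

Vd = 8.7 L/kg × 50 kg = 435.0 L
The loading dose fills Vd to the target concentration.
Concentration deficit ΔC = 1.92 − 0.5 = 1.420 mg/L
LD = Vd × ΔC / F = 435.0 × 1.420 / 0.76 = 812.8 mg

813 mg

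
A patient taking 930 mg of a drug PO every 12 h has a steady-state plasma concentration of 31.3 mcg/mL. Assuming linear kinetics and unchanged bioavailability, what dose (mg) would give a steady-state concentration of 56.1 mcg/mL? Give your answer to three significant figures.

1670 mg

For first-order elimination, Css ∝ F·D/(CL·τ); F and CL are unchanged, so Css ∝ D/τ.
D₂ = D₁ × (Css,target / Css,current) = 930 × 56.1/31.3 = 1667 mg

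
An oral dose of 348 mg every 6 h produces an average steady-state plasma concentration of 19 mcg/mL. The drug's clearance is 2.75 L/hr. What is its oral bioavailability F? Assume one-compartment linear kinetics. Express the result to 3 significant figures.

0.901

F·D/τ = CL·Css at steady state → F = CL·Css·τ / D.
F = 2.75 × 19 × 6 / 348 = 0.901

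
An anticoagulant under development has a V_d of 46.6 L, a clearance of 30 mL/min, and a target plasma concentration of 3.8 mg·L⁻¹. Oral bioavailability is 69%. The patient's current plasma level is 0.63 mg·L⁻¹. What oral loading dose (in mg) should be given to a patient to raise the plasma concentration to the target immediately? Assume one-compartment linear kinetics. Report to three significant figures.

Concentration deficit ΔC = 3.8 − 0.63 = 3.170 mg/L
LD = Vd × ΔC / F = 46.60 × 3.170 / 0.69 = 214.1 mg

214 mg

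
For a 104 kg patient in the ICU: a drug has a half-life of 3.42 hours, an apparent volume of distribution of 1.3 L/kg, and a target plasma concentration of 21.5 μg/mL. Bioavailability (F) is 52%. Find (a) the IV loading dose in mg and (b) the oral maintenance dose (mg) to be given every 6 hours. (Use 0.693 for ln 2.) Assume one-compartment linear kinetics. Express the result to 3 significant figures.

Vd = 1.3 L/kg × 104 kg = 135.2 L
LD = Vd × C = 135.2 × 21.5 = 2907 mg
CL = 0.693 × Vd / t½ = 0.693 × 135.2 / 3.42 = 27.40 L/h
D = CL × Css × τ / F = 27.40 × 21.5 × 6 / 0.52 = 6797 mg

(a) 2910 mg; (b) 6800 mg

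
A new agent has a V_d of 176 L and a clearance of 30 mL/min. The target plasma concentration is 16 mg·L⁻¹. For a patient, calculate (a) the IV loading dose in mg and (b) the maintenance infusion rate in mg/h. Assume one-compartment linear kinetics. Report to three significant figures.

(a) 2820 mg; (b) 28.8 mg/h

Loading dose = Vd × C = 176.0 × 16 = 2816 mg
CL = 30 mL/min × 60/1000 = 1.800 L/h
Maintenance: replace elimination → rate = CL × Css = 1.800 × 16 = 28.80 mg/h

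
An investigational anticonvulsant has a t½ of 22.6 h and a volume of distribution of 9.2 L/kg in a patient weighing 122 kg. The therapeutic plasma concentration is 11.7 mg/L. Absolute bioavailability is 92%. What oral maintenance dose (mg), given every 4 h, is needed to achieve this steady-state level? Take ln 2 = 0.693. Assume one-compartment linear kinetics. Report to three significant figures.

Total Vd = 9.2 × 122 = 1122 L
CL = ln 2 · Vd / t½ = 0.693 × 1122 / 22.6 = 34.40 L/h
D = CL × Css × τ / F = 34.40 × 11.7 × 4 / 0.92 = 1750 mg

1750 mg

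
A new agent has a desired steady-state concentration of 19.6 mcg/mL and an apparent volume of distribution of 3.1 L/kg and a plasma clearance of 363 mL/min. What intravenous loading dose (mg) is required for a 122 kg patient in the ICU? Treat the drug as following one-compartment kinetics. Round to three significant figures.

7410 mg

Total Vd = 3.1 × 122 = 378.2 L
LD = Vd × C = 378.2 × 19.60 = 7413 mg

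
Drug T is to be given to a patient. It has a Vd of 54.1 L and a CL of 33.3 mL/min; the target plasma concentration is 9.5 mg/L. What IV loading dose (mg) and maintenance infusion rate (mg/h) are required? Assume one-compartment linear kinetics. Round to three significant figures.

Loading dose = Vd × C = 54.10 × 9.5 = 514.0 mg
CL = 33.3 mL/min = 33.3 × 0.06 = 1.998 L/h
Maintenance infusion rate = CL × Css = 1.998 × 9.5 = 18.98 mg/h

(a) 514 mg; (b) 19.0 mg/h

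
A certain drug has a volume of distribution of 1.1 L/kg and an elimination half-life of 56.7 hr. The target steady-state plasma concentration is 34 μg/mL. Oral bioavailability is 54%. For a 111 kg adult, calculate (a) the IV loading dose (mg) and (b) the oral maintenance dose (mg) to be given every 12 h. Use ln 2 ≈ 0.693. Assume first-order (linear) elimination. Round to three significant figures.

(a) 4150 mg; (b) 1130 mg

Total Vd = 1.1 × 111 = 122.1 L
LD = Vd × C = 122.1 × 34 = 4151 mg
CL = 0.693 × Vd / t½ = 0.693 × 122.1 / 56.7 = 1.492 L/h
D = CL × Css × τ / F = 1.492 × 34 × 12 / 0.54 = 1127 mg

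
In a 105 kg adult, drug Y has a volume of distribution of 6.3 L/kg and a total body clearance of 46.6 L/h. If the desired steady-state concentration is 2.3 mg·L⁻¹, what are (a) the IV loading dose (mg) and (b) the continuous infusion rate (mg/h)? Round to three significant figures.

(a) 1520 mg; (b) 107 mg/h

Vd(total) = 105 kg × 6.3 L/kg = 661.5 L
LD = Vd · C_target = 661.5 × 2.3 = 1521 mg
Maintenance: replace elimination → rate = CL × Css = 46.60 × 2.3 = 107.2 mg/h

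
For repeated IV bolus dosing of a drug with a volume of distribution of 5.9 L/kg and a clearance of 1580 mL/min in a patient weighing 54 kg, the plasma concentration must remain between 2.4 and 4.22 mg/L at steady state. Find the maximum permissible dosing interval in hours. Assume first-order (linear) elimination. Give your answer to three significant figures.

Total Vd = 5.9 × 54 = 318.6 L
CL = 1580 mL/min = 1580 × 0.06 = 94.80 L/h
k = CL / Vd = 94.80 / 318.6 = 0.2976 h⁻¹
Between IV bolus doses, concentration decays as C = C₀·e^(−kτ), so C_peak/C_trough = e^(kτ).
τ_max = ln(C_peak/C_trough) / k = ln(4.22/2.4) / 0.2976 = 0.5644 / 0.2976 = 1.897 h

1.90 h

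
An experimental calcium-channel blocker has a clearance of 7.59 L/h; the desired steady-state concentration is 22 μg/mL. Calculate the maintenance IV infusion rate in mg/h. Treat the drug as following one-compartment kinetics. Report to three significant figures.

R₀ = 7.590 × 22 = 167.0 mg/h

167 mg/h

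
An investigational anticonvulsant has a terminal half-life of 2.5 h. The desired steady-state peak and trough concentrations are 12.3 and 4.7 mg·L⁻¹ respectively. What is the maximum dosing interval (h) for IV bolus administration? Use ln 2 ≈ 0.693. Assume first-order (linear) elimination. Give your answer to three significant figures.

k = 0.693 / t½ = 0.693 / 2.5 = 0.2772 h⁻¹
Between IV bolus doses, concentration decays as C = C₀·e^(−kτ), so C_peak/C_trough = e^(kτ).
τ_max = ln(C_peak/C_trough) / k = ln(12.3/4.7) / 0.2772 = 0.9620 / 0.2772 = 3.470 h

3.47 h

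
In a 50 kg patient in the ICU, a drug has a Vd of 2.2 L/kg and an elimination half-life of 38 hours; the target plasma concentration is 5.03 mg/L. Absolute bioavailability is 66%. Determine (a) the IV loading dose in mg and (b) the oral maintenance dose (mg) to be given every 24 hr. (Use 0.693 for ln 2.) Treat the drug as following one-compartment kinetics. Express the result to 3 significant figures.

Vd(total) = 50 kg × 2.2 L/kg = 110.0 L
LD = Vd × C = 110.0 × 5.03 = 553.3 mg
CL = 0.693 × Vd / t½ = 0.693 × 110.0 / 38 = 2.006 L/h
D = CL × Css × τ / F = 2.006 × 5.03 × 24 / 0.66 = 366.9 mg

(a) 553 mg; (b) 367 mg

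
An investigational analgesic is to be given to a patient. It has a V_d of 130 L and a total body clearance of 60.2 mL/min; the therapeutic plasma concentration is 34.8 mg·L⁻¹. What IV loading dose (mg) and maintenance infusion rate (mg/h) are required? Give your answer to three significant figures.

LD = Vd · C_target = 130.0 × 34.8 = 4524 mg
CL = 60.2 mL/min × 60/1000 = 3.612 L/h
Maintenance: replace elimination → rate = CL × Css = 3.612 × 34.8 = 125.7 mg/h

(a) 4520 mg; (b) 126 mg/h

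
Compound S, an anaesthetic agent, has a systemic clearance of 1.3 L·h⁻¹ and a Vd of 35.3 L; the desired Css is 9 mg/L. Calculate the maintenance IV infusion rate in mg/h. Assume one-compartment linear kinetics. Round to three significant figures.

11.7 mg/h

At steady state, infusion rate equals elimination rate: rate in = CL × Css.
R₀ = 1.300 × 9 = 11.70 mg/h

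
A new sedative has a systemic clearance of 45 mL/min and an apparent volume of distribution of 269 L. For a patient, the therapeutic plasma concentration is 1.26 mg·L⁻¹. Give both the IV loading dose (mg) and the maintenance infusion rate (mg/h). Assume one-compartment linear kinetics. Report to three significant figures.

(a) 339 mg; (b) 3.40 mg/h

Loading dose = Vd × C = 269.0 × 1.26 = 338.9 mg
Convert clearance: 45 mL/min × 60 min/h ÷ 1000 mL/L = 2.700 L/h
Infusion rate = 2.700 L/h × 1.26 mg/L = 3.402 mg/h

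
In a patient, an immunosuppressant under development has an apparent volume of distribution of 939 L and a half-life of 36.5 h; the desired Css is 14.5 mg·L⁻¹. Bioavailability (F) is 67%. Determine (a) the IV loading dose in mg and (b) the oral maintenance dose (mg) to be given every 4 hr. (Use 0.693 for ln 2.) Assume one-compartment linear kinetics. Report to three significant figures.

(a) 13600 mg; (b) 1540 mg

LD = Vd × C = 939.0 × 14.5 = 13620 mg
CL = 0.693 × Vd / t½ = 0.693 × 939.0 / 36.5 = 17.83 L/h
D = CL × Css × τ / F = 17.83 × 14.5 × 4 / 0.67 = 1543 mg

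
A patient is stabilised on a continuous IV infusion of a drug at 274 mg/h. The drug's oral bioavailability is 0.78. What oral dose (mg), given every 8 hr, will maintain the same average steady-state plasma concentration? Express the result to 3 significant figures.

To maintain the same Css, the systemic dosing rate must be unchanged: F·D/τ = infusion rate.
D = rate × τ / F = 274 × 8 / 0.78 = 2810 mg

2810 mg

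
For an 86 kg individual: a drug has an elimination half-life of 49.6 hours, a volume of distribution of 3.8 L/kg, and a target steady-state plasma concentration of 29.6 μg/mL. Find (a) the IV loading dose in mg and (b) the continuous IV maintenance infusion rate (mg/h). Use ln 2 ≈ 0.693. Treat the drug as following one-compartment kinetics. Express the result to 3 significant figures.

(a) 9670 mg; (b) 135 mg/h

Total Vd = 3.8 × 86 = 326.8 L
LD = Vd × C = 326.8 × 29.6 = 9673 mg
CL = 0.693 × Vd / t½ = 0.693 × 326.8 / 49.6 = 4.566 L/h
Infusion rate = CL × Css = 4.566 × 29.6 = 135.2 mg/h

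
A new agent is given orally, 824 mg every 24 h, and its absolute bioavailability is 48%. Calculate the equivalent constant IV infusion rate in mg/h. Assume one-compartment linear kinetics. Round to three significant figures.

16.5 mg/h

Equivalent systemic input: infusion rate = F·D/τ.
Rate = 0.48 × 824 / 24 = 16.48 mg/h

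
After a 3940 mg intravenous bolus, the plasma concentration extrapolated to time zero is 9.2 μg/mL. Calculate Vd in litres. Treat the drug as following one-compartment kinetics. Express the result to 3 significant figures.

428 L

Immediately after an IV bolus, C₀ = Dose / Vd, so Vd = Dose / C₀.
Vd = 3940 / 9.2 = 428.3 L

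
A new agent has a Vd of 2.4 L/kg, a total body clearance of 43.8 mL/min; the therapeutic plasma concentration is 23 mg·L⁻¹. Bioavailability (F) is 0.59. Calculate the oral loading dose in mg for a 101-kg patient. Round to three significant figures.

9450 mg

Vd = 2.4 L/kg × 101 kg = 242.4 L
LD = Vd × C / F = 242.4 × 23.00 / 0.59 = 9449 mg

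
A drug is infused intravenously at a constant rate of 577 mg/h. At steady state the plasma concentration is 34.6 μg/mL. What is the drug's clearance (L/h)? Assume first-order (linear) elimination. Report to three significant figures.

16.7 L/h

At steady state, infusion rate = CL × Css, so CL = rate / Css.
CL = 577 / 34.6 = 16.68 L/h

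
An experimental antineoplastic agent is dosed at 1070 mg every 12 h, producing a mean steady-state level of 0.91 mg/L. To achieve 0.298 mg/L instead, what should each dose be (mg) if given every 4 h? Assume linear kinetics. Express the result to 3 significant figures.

117 mg

With linear kinetics, Css is proportional to dose rate (D/τ) at fixed clearance.
D₂ = D₁ × (Css,target / Css,current) × (τ₂/τ₁) = 1070 × (0.298/0.91) × (4/12) = 116.8 mg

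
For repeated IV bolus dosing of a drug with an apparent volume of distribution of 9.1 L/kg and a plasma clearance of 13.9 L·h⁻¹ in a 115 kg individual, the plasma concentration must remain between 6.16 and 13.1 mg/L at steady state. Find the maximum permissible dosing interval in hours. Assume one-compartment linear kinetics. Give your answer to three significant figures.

56.8 h

Total Vd = 9.1 × 115 = 1047 L
k = CL / Vd = 13.90 / 1047 = 0.01328 h⁻¹
Between IV bolus doses, concentration decays as C = C₀·e^(−kτ), so C_peak/C_trough = e^(kτ).
τ_max = ln(C_peak/C_trough) / k = ln(13.1/6.16) / 0.01328 = 0.7545 / 0.01328 = 56.81 h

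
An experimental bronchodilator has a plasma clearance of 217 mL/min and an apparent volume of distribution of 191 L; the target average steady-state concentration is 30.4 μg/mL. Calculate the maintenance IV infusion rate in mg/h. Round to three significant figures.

396 mg/h

CL = 217 mL/min = 217 × 0.06 = 13.02 L/h
R₀ = 13.02 × 30.4 = 395.8 mg/h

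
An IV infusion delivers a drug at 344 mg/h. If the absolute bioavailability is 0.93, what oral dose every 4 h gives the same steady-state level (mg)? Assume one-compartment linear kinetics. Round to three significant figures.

To maintain the same Css, the systemic dosing rate must be unchanged: F·D/τ = infusion rate.
D = rate × τ / F = 344 × 4 / 0.93 = 1480 mg

1480 mg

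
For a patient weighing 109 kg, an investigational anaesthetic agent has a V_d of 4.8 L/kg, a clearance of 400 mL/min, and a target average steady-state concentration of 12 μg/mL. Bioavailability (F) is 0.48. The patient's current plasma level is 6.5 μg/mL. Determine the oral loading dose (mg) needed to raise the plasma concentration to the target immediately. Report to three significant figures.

6000 mg

Vd(total) = 109 kg × 4.8 L/kg = 523.2 L
Concentration deficit ΔC = 12 − 6.5 = 5.500 mg/L
LD = Vd × ΔC / F = 523.2 × 5.500 / 0.48 = 5995 mg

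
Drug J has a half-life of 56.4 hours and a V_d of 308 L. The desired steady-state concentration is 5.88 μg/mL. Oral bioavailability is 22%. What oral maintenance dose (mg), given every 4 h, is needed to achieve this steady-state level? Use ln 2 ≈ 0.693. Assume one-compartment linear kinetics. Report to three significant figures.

405 mg

CL = 0.693 × Vd / t½ = 0.693 × 308.0 / 56.4 = 3.784 L/h
D = CL × Css × τ / F = 3.784 × 5.88 × 4 / 0.22 = 404.5 mg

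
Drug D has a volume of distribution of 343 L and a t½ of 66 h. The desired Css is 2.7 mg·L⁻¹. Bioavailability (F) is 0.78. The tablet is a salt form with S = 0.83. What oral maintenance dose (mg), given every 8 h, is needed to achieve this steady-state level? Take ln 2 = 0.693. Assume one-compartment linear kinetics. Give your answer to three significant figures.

k = 0.693/66 = 0.01050 h⁻¹, so CL = k·Vd = 0.01050 × 343.0 = 3.602 L/h
D = CL × Css × τ / F / S = 3.602 × 2.7 × 8 / 0.78 / 0.83 = 120.2 mg

120 mg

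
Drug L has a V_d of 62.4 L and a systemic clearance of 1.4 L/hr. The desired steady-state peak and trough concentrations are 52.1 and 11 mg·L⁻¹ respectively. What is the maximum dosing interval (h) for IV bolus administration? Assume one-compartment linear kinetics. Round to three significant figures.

69.3 h

k = CL / Vd = 1.400 / 62.40 = 0.02244 h⁻¹
Between IV bolus doses, concentration decays as C = C₀·e^(−kτ), so C_peak/C_trough = e^(kτ).
τ_max = ln(C_peak/C_trough) / k = ln(52.1/11) / 0.02244 = 1.555 / 0.02244 = 69.30 h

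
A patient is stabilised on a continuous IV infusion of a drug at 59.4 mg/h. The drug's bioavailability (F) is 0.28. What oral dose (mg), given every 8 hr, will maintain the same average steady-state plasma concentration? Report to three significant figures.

1700 mg

To maintain the same Css, the systemic dosing rate must be unchanged: F·D/τ = infusion rate.
D = rate × τ / F = 59.4 × 8 / 0.28 = 1697 mg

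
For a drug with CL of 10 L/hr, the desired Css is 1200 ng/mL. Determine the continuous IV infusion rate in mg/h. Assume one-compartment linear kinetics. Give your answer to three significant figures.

12.0 mg/h

C = 1200 ng/mL = 1.200 mg/L
At steady state, infusion rate equals elimination rate: rate in = CL × Css.
Rate = CL × Css = 10.00 × 1.2 = 12.00 mg/h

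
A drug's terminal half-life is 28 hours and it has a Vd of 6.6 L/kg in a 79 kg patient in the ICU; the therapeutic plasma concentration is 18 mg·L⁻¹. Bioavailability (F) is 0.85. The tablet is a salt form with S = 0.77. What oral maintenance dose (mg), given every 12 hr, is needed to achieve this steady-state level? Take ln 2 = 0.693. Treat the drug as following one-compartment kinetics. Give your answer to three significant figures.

4260 mg

Vd = 6.6 L/kg × 79 kg = 521.4 L
CL = 0.693 × Vd / t½ = 0.693 × 521.4 / 28 = 12.90 L/h
D = CL × Css × τ / F / S = 12.90 × 18 × 12 / 0.85 / 0.77 = 4257 mg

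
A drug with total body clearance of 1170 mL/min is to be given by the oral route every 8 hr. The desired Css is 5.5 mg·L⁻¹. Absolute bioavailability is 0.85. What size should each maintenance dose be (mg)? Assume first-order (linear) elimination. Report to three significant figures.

CL = 1170 mL/min × 60/1000 = 70.20 L/h
D = CL × Css × τ / F = 70.20 × 5.5 × 8 / 0.85 = 3634 mg

3630 mg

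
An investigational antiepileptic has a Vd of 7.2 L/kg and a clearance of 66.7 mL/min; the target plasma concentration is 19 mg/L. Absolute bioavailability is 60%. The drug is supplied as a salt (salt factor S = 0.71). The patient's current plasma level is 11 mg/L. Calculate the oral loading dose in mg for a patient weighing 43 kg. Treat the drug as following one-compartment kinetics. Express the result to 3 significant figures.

5810 mg

Vd = 7.2 L/kg × 43 kg = 309.6 L
Concentration deficit ΔC = 19 − 11 = 8.000 mg/L
LD = Vd × ΔC / F / S = 309.6 × 8.000 / 0.6 / 0.71 = 5814 mg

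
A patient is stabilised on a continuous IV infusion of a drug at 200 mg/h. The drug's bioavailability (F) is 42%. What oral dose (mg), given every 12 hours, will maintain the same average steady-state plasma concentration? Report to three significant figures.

5710 mg

To maintain the same Css, the systemic dosing rate must be unchanged: F·D/τ = infusion rate.
D = rate × τ / F = 200 × 12 / 0.42 = 5714 mg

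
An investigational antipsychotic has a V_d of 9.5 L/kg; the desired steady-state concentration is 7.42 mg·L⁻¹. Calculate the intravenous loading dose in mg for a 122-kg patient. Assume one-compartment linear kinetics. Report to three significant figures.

Vd = 9.5 L/kg × 122 kg = 1159 L
LD = Vd × C = 1159 × 7.420 = 8600 mg

8600 mg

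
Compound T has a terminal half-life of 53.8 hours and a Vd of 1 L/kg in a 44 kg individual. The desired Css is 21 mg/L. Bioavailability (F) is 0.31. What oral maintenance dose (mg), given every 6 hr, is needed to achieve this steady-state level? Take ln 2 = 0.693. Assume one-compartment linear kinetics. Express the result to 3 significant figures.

230 mg

Vd = 1 L/kg × 44 kg = 44.00 L
CL = 0.693 × Vd / t½ = 0.693 × 44.00 / 53.8 = 0.5668 L/h
D = CL × Css × τ / F = 0.5668 × 21 × 6 / 0.31 = 230.4 mg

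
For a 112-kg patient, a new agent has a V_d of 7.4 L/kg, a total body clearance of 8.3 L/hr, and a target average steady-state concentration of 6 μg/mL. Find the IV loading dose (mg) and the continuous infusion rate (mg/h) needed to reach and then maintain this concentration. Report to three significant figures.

Total Vd = 7.4 × 112 = 828.8 L
LD = Vd · C_target = 828.8 × 6 = 4973 mg
Maintenance: replace elimination → rate = CL × Css = 8.300 × 6 = 49.80 mg/h

(a) 4970 mg; (b) 49.8 mg/h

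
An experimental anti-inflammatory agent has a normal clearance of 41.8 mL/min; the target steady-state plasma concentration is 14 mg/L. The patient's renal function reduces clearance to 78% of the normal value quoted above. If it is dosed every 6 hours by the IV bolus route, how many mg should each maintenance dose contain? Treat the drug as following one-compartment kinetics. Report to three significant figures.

CL = 41.8 mL/min = 41.8 × 0.06 = 2.508 L/h
Patient clearance = 0.78 × 2.508 = 1.956 L/h
D = CL × Css × τ = 1.956 × 14 × 6 = 164.3 mg

164 mg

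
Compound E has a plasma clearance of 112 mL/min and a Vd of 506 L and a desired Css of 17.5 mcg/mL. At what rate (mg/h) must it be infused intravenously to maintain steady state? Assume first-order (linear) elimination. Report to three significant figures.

118 mg/h

Convert clearance: 112 mL/min × 60 min/h ÷ 1000 mL/L = 6.720 L/h
At steady state, infusion rate equals elimination rate: rate in = CL × Css.
R₀ = 6.720 × 17.5 = 117.6 mg/h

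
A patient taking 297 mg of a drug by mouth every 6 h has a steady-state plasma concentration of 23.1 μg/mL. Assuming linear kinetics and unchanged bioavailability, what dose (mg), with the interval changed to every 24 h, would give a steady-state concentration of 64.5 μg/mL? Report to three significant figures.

For first-order elimination, Css ∝ F·D/(CL·τ); F and CL are unchanged, so Css ∝ D/τ.
D₂ = D₁ × (Css,target / Css,current) × (τ₂/τ₁) = 297 × (64.5/23.1) × (24/6) = 3317 mg

3320 mg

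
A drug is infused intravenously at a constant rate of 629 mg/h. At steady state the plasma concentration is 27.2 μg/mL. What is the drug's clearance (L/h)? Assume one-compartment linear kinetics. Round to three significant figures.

23.1 L/h

At steady state, infusion rate = CL × Css, so CL = rate / Css.
CL = 629 / 27.2 = 23.13 L/h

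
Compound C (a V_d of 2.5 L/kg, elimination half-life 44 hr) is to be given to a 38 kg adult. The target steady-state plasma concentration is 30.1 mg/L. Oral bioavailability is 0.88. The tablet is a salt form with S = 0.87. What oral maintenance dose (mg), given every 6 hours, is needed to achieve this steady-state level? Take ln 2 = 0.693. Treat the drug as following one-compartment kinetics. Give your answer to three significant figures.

Total Vd = 2.5 × 38 = 95.00 L
k = 0.693/44 = 0.01575 h⁻¹, so CL = k·Vd = 0.01575 × 95.00 = 1.496 L/h
D = CL × Css × τ / F / S = 1.496 × 30.1 × 6 / 0.88 / 0.87 = 352.9 mg

353 mg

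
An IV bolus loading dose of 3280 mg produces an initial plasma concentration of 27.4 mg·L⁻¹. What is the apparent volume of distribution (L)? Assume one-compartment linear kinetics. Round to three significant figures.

Immediately after an IV bolus, C₀ = Dose / Vd, so Vd = Dose / C₀.
Vd = 3280 / 27.4 = 119.7 L

120 L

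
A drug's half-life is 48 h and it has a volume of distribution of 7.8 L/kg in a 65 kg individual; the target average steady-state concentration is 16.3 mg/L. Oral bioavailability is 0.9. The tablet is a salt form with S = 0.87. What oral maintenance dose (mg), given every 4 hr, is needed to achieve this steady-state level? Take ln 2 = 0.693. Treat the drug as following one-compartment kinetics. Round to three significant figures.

Total Vd = 7.8 × 65 = 507.0 L
k = 0.693/48 = 0.01444 h⁻¹, so CL = k·Vd = 0.01444 × 507.0 = 7.321 L/h
D = CL × Css × τ / F / S = 7.321 × 16.3 × 4 / 0.9 / 0.87 = 609.6 mg

610 mg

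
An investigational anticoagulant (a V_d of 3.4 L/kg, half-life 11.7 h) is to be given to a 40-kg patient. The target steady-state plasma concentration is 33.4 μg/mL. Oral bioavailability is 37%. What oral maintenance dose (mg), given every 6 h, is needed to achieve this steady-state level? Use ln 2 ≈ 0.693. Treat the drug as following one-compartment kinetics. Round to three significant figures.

Total Vd = 3.4 × 40 = 136.0 L
CL = ln 2 · Vd / t½ = 0.693 × 136.0 / 11.7 = 8.055 L/h
D = CL × Css × τ / F = 8.055 × 33.4 × 6 / 0.37 = 4363 mg

4360 mg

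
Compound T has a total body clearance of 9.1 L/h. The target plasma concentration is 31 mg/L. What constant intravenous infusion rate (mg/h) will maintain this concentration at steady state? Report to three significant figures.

Rate = CL × Css = 9.100 × 31 = 282.1 mg/h

282 mg/h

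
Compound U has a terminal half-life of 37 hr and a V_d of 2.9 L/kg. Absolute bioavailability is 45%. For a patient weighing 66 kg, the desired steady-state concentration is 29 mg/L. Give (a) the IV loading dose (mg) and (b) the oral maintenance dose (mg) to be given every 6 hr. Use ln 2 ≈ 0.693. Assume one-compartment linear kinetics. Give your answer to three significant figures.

Total Vd = 2.9 × 66 = 191.4 L
LD = Vd × C = 191.4 × 29 = 5551 mg
CL = 0.693 × Vd / t½ = 0.693 × 191.4 / 37 = 3.585 L/h
D = CL × Css × τ / F = 3.585 × 29 × 6 / 0.45 = 1386 mg

(a) 5550 mg; (b) 1390 mg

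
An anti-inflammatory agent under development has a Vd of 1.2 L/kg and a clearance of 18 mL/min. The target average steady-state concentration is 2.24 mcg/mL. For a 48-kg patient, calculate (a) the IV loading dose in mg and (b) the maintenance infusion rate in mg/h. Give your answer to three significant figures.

(a) 129 mg; (b) 2.42 mg/h

Total Vd = 1.2 × 48 = 57.60 L
Loading: fill Vd to C_target → 57.60 L × 2.24 mg/L = 129.0 mg
Convert clearance: 18 mL/min × 60 min/h ÷ 1000 mL/L = 1.080 L/h
Maintenance infusion rate = CL × Css = 1.080 × 2.24 = 2.419 mg/h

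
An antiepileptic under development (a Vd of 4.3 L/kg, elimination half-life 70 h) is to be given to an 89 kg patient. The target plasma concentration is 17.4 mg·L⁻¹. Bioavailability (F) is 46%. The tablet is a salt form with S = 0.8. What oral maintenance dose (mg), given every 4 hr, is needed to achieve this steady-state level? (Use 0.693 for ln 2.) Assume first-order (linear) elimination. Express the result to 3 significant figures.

717 mg

Total Vd = 4.3 × 89 = 382.7 L
CL = 0.693 × Vd / t½ = 0.693 × 382.7 / 70 = 3.789 L/h
D = CL × Css × τ / F / S = 3.789 × 17.4 × 4 / 0.46 / 0.8 = 716.6 mg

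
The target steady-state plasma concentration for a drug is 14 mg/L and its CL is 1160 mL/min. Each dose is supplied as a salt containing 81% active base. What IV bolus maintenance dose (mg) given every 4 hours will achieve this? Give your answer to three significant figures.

Convert clearance: 1160 mL/min × 60 min/h ÷ 1000 mL/L = 69.60 L/h
D = CL × Css × τ / S = 69.60 × 14 × 4 / 0.81 = 4812 mg

4810 mg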